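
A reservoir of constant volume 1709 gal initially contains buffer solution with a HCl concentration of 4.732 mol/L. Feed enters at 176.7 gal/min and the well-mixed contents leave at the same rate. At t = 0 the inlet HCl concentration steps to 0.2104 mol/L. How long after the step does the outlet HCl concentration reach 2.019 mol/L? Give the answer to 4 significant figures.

8.862 min

Species balance: V dC/dt = Q(C_in − C) ⇒ τ = V/Q = 9.67176 min.
C(t) = C_in + (C₀ − C_in) e^(−t/τ). Set C = 2.019 and solve for t:
e^(−t/τ) = (C − C_in)/(C₀ − C_in) = (2.019 − 0.2104)/(4.732 − 0.2104) = 0.399991
t = −τ ln(…) = 9.67176 × 0.916313 = 8.86236 min.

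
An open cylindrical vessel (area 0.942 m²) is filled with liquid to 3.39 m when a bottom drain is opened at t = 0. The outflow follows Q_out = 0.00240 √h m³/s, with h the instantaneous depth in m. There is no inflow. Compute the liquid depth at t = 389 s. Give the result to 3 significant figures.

With no inflow, A dh/dt = −0.00240 √h.
Separate and integrate: 2(√h − √h₀) = −(0.00240/A) t.
√h = √3.39 − 0.00240·389/(2·0.942) = 1.8412 − 0.49554 = 1.3457.
h = 1.3457² = 1.8108 m.

1.81 m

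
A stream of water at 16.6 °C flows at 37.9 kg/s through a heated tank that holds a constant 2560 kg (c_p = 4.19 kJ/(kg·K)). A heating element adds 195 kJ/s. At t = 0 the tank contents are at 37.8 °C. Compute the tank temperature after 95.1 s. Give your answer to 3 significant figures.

Energy balance: M c_p dT/dt = ṁ c_p (T_in − T) + 195.
Rearrange: dT/dt = (T_ss − T)/τ with τ = M/ṁ = 67.546 s and T_ss = T_in + Q̇/(ṁ c_p) = 17.828 °C.
T approaches T_ss exponentially: T(t) = T_ss + (T₀ − T_ss) e^(−t/τ).
T(95.1) = 17.828 + (19.972)·e^(−95.1/67.546) = 17.828 + (19.972)·0.24465 = 22.714 °C.

22.7 °C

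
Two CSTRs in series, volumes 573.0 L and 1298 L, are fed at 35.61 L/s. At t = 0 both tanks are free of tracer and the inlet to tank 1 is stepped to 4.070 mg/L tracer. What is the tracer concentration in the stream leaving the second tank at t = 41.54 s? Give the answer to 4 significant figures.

Time constants: τᵢ = Vᵢ/Q for each well-mixed tank.
τ₁ = 573.0/35.61 = 16.0910 s; τ₂ = 1298/35.61 = 36.4504 s.
Solving the cascade with C₁(0)=C₂(0)=0 gives C₂(t) = C_in[1 − (τ₁ e^(−t/τ₁) − τ₂ e^(−t/τ₂))/(τ₁ − τ₂)].
At t = 41.54: e^(−t/τ₁) = 0.0756552, e^(−t/τ₂) = 0.319937.
C₂ = 4.070·[1 − (16.0910·0.0756552 − 36.4504·0.319937)/(-20.3594)] = 4.070·0.486995 = 1.98207 mg/L.

1.982 mg/L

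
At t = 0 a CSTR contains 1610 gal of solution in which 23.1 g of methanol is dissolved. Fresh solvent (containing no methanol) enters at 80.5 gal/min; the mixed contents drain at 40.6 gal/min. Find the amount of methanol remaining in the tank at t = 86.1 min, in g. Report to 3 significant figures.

Total volume: dV/dt = Q_in − Q_out = 39.900 gal/min, so V(t) = 1610 + 39.900 t and V(86.1) = 5045.4 gal.
Species balance (pure solvent in): dm/dt = −Q_out · m/V(t).
Separate: dm/m = −Q_out dt/V(t) ⇒ ln(m/m₀) = −(Q_out/(Q_in−Q_out)) ln(V/V₀).
m = m₀ (V₀/V)^(Q_out/(Q_in−Q_out)) = 23.1 × (1610/5045.4)^(1.0175) = 7.2250 g.

7.23 g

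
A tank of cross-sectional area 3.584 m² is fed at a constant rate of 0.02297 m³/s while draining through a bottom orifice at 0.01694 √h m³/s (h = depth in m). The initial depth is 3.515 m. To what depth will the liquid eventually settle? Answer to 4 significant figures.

Level balance: A dh/dt = 0.02297 − 0.01694 √h. Setting dh/dt = 0:
Q_in = 0.01694 √h_ss ⇒ √h_ss = 0.02297/0.01694 = 1.35596.
h_ss = 1.35596² = 1.83863 m. (Since h₀ = 3.515 m > h_ss, the level will fall toward this value.)

1.839 m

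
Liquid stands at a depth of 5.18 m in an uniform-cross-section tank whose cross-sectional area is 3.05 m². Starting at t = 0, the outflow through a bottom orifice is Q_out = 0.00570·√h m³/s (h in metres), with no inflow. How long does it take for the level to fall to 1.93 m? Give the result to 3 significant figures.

Volume balance on the tank: A dh/dt = −0.00570 √h.
This is separable: 2 d(√h)/dt = −0.00570/A, so √h = √h₀ − (0.00570/(2A)) t.
t = 2A(√h₀ − √h)/0.00570 = 2·3.05·(√5.18 − √1.93)/0.00570
  = 6.1000 × (2.2760 − 1.3892) / 0.00570 = 948.94 s.

949 s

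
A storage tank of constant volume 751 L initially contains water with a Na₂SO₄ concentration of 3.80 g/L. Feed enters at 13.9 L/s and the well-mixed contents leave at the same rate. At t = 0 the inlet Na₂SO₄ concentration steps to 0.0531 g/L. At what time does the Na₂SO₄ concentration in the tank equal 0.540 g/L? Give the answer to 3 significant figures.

110 s

Transient balance on the dissolved component: V dC/dt = Q(C_in − C), so τ = V/Q = 54.029 s.
C(t) = C_in + (C₀ − C_in) e^(−t/τ). Set C = 0.540 and solve for t:
e^(−t/τ) = (C − C_in)/(C₀ − C_in) = (0.540 − 0.0531)/(3.80 − 0.0531) = 0.12995
t = −τ ln(…) = 54.029 × 2.0406 = 110.25 s.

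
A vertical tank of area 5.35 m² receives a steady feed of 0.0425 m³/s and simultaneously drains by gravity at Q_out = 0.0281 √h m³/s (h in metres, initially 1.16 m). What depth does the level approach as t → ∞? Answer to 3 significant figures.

Volume balance on the tank: A dh/dt = Q_in − 0.0281 √h. At steady state dh/dt = 0:
Q_in = 0.0281 √h_ss ⇒ √h_ss = 0.0425/0.0281 = 1.5125.
h_ss = 1.5125² = 2.2875 m. (Since h₀ = 1.16 m < h_ss, the level will rise toward this value.)

2.29 m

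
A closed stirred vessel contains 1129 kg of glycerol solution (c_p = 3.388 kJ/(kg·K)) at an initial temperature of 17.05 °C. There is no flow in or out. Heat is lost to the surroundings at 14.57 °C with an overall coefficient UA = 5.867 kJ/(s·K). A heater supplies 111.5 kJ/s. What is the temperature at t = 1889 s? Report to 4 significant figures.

32.66 °C

M c_p dT/dt = −UA(T − T_amb) + Q̇.
dT/dt = (T_ss − T)/τ with T_ss = T_amb + Q̇/UA = 14.57 + 111.5/5.867 = 33.5746 °C, τ = M c_p/UA = 1129·3.388/5.867 = 651.960 s.
Integrating: T(t) = T_ss + (T₀ − T_ss) e^(−t/τ).
T(1889) = 33.5746 + (-16.5246)·0.0551656 = 32.6630 °C.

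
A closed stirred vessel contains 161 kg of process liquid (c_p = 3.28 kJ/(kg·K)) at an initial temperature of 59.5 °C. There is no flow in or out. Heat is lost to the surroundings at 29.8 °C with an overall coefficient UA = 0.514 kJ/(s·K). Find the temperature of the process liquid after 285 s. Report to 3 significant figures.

52.3 °C

Heat balance on the well-mixed liquid: M c_p dT/dt = −UA(T − T_amb).
dT/dt = (T_ss − T)/τ with T_ss = T_amb = 29.800 °C, τ = M c_p/UA = 161·3.28/0.514 = 1027.4 s.
Solution: T(t) = T_ss + (T₀ − T_ss) e^(−t/τ).
T(285) = 29.800 + (29.700)·0.75775 = 52.305 °C.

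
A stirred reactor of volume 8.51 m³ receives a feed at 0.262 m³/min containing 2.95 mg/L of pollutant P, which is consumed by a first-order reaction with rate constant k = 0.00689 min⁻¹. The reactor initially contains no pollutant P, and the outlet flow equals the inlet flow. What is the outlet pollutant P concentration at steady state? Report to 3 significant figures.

Accumulation = in − out − consumed: V dC/dt = Q C_in − Q C − k V C.
Steady state (dC/dt = 0): C_ss = Q C_in/(Q + kV) = C_in/(1 + kV/Q).
C_ss = 0.262·2.95/(0.262 + 0.00689·8.51) = 0.77290/0.32063 = 2.4105 mg/L.

2.41 mg/L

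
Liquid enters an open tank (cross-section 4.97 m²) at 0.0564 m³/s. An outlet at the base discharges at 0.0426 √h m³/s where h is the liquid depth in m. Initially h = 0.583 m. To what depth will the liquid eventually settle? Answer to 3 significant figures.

1.75 m

A dh/dt = Q_in − 0.0426 √h. Steady state requires inflow = outflow:
Q_in = 0.0426 √h_ss ⇒ √h_ss = 0.0564/0.0426 = 1.3239.
h_ss = 1.3239² = 1.7528 m. (Since h₀ = 0.583 m < h_ss, the level will rise toward this value.)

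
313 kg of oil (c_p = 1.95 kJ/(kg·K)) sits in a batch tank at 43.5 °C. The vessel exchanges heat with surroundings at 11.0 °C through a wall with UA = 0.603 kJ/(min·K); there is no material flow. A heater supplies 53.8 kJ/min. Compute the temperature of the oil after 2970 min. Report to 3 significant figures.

M c_p dT/dt = −UA(T − T_amb) + Q̇.
dT/dt = (T_ss − T)/τ with T_ss = T_amb + Q̇/UA = 11.0 + 53.8/0.603 = 100.22 °C, τ = M c_p/UA = 313·1.95/0.603 = 1012.2 min.
Integrating: T(t) = T_ss + (T₀ − T_ss) e^(−t/τ).
T(2970) = 100.22 + (-56.721)·0.053171 = 97.205 °C.

97.2 °C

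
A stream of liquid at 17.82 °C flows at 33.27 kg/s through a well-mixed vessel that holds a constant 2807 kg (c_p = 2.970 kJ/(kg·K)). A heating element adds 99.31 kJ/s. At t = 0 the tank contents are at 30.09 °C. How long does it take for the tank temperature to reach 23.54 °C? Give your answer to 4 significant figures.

73.48 s

M c_p dT/dt = ṁ c_p (T_in − T) + Q̇.
τ = M/ṁ = 84.3703 s; T_ss = T_in + Q̇/(ṁ c_p) = 18.8250 °C.
T(t) = T_ss + (T₀ − T_ss) e^(−t/τ). Set T = 23.54:
e^(−t/τ) = (23.54 − 18.8250)/(30.09 − 18.8250) = 0.418551
t = −84.3703 · ln(0.418551) = 73.4829 s.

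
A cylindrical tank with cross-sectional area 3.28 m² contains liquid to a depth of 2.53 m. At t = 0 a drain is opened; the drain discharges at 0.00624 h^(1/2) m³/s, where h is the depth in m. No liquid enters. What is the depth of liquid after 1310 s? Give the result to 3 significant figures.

0.119 m

A dh/dt = −Q_out = −0.00624 √h.
This is separable: 2 d(√h)/dt = −0.00624/A, so √h = √h₀ − (0.00624/(2A)) t.
√h = √2.53 − 0.00624·1310/(2·3.28) = 1.5906 − 1.2461 = 0.34450.
h = 0.34450² = 0.11868 m.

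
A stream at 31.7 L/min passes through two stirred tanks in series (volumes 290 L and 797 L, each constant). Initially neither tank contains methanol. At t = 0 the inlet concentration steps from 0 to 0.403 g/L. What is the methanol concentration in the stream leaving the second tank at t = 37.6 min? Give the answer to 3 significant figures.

Time constants: τᵢ = Vᵢ/Q for each well-mixed tank.
τ₁ = 290/31.7 = 9.1483 min; τ₂ = 797/31.7 = 25.142 min.
Tank 1: C₁ = C_in(1 − e^(−t/τ₁)). Tank 2 (τ₁ ≠ τ₂): C₂ = C_in[1 − (τ₁ e^(−t/τ₁) − τ₂ e^(−t/τ₂))/(τ₁ − τ₂)].
At t = 37.6: e^(−t/τ₁) = 0.016407, e^(−t/τ₂) = 0.22413.
C₂ = 0.403·[1 − (9.1483·0.016407 − 25.142·0.22413)/(-15.994)] = 0.403·0.65705 = 0.26479 g/L.

0.265 g/L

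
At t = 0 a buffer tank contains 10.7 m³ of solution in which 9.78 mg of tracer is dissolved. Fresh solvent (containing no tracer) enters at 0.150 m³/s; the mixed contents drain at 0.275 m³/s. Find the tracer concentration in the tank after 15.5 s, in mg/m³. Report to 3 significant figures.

0.719 mg/m³

Total volume: dV/dt = Q_in − Q_out = -0.12500 m³/s, so V(t) = 10.7 − 0.12500 t and V(15.5) = 8.7625 m³.
Species balance (pure solvent in): dm/dt = −Q_out · m/V(t).
Separate: dm/m = −Q_out dt/V(t) ⇒ ln(m/m₀) = −(Q_out/(Q_in−Q_out)) ln(V/V₀).
m = m₀ (V₀/V)^(Q_out/(Q_in−Q_out)) = 9.78 × (10.7/8.7625)^(-2.2000) = 6.3020 mg.
C = m/V = 6.3020/8.7625 = 0.71920 mg/m³.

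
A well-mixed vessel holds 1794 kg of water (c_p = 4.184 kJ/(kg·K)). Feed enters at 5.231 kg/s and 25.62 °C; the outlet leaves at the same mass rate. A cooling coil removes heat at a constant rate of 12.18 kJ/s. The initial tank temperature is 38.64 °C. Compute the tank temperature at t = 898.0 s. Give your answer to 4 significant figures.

26.05 °C

M c_p dT/dt = ṁ c_p (T_in − T) − Q̇.
Rearrange: dT/dt = (T_ss − T)/τ with τ = M/ṁ = 342.955 s and T_ss = T_in − Q̇/(ṁ c_p) = 25.0635 °C.
Solution: T(t) = T_ss + (T₀ − T_ss) e^(−t/τ).
T(898.0) = 25.0635 + (13.5765)·e^(−898.0/342.955) = 25.0635 + (13.5765)·0.0729183 = 26.0535 °C.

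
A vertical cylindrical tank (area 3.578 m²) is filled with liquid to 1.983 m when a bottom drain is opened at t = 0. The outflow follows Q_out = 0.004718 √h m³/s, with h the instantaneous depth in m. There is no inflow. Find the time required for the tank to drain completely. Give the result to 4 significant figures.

2136 s

With no inflow, A dh/dt = −0.004718 √h.
∫ h^(−1/2) dh = −(0.004718/A) ∫ dt, giving 2√h = 2√h₀ − (0.004718/A) t.
Tank is empty when √h = 0: t_empty = 2A√h₀/0.004718.
t_empty = 2·3.578·√1.983/0.004718 = 7.15600·1.40819/0.004718 = 2135.86 s.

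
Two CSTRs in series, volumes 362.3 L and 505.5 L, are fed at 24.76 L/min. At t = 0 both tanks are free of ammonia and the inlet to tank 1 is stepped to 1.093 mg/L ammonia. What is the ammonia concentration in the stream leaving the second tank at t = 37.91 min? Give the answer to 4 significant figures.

Each tank obeys Vᵢ dCᵢ/dt = Q(Cᵢ₋₁ − Cᵢ), so τᵢ = Vᵢ/Q.
τ₁ = 362.3/24.76 = 14.6325 min; τ₂ = 505.5/24.76 = 20.4160 min.
Solving the cascade with C₁(0)=C₂(0)=0 gives C₂(t) = C_in[1 − (τ₁ e^(−t/τ₁) − τ₂ e^(−t/τ₂))/(τ₁ − τ₂)].
At t = 37.91: e^(−t/τ₁) = 0.0749591, e^(−t/τ₂) = 0.156159.
C₂ = 1.093·[1 − (14.6325·0.0749591 − 20.4160·0.156159)/(-5.78352)] = 1.093·0.638401 = 0.697773 mg/L.

0.6978 mg/L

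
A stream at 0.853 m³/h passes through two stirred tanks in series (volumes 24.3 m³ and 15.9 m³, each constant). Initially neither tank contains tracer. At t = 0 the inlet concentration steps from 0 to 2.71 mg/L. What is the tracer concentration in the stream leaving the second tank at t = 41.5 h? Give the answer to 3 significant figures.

1.44 mg/L

Each tank obeys Vᵢ dCᵢ/dt = Q(Cᵢ₋₁ − Cᵢ), so τᵢ = Vᵢ/Q.
τ₁ = 24.3/0.853 = 28.488 h; τ₂ = 15.9/0.853 = 18.640 h.
Solving the cascade with C₁(0)=C₂(0)=0 gives C₂(t) = C_in[1 − (τ₁ e^(−t/τ₁) − τ₂ e^(−t/τ₂))/(τ₁ − τ₂)].
At t = 41.5: e^(−t/τ₁) = 0.23299, e^(−t/τ₂) = 0.10792.
C₂ = 2.71·[1 − (28.488·0.23299 − 18.640·0.10792)/(9.8476)] = 2.71·0.53027 = 1.4370 mg/L.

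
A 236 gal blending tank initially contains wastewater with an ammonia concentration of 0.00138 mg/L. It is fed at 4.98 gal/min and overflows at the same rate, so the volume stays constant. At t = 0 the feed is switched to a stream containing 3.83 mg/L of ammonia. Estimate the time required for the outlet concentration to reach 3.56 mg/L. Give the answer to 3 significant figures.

126 min

Transient balance on the dissolved component: V dC/dt = Q(C_in − C), so τ = V/Q = 47.390 min.
C(t) = C_in + (C₀ − C_in) e^(−t/τ). Set C = 3.56 and solve for t:
e^(−t/τ) = (C − C_in)/(C₀ − C_in) = (3.56 − 3.83)/(0.00138 − 3.83) = 0.070521
t = −τ ln(…) = 47.390 × 2.6518 = 125.67 min.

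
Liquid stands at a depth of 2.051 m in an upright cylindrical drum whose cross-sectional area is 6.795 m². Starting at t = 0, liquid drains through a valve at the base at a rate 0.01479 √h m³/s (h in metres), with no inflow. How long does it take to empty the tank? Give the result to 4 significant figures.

1316 s

Mass balance (ρ constant): A dh/dt = −0.01479 √h.
This is separable: 2 d(√h)/dt = −0.01479/A, so √h = √h₀ − (0.01479/(2A)) t.
Set h = 0: 2√h₀ = (0.01479/A) t_empty ⇒ t_empty = 2A√h₀/0.01479.
t_empty = 2·6.795·√2.051/0.01479 = 13.5900·1.43213/0.01479 = 1315.93 s.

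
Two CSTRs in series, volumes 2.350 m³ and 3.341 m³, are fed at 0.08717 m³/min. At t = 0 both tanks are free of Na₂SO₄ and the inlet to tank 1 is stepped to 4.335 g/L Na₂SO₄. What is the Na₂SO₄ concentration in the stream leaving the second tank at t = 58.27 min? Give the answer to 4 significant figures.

2.323 g/L

Species balance on tank i: dCᵢ/dt = (Cᵢ₋₁ − Cᵢ)/τᵢ with τᵢ = Vᵢ/Q.
τ₁ = 2.350/0.08717 = 26.9588 min; τ₂ = 3.341/0.08717 = 38.3274 min.
Solving the cascade with C₁(0)=C₂(0)=0 gives C₂(t) = C_in[1 − (τ₁ e^(−t/τ₁) − τ₂ e^(−t/τ₂))/(τ₁ − τ₂)].
At t = 58.27: e^(−t/τ₁) = 0.115159, e^(−t/τ₂) = 0.218641.
C₂ = 4.335·[1 − (26.9588·0.115159 − 38.3274·0.218641)/(-11.3686)] = 4.335·0.535965 = 2.32341 g/L.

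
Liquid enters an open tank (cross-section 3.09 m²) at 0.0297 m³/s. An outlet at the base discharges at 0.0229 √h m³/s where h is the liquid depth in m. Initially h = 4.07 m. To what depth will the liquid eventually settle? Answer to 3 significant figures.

A dh/dt = Q_in − 0.0229 √h. Steady state requires inflow = outflow:
Q_in = 0.0229 √h_ss ⇒ √h_ss = 0.0297/0.0229 = 1.2969.
h_ss = 1.2969² = 1.6821 m. (Since h₀ = 4.07 m > h_ss, the level will fall toward this value.)

1.68 m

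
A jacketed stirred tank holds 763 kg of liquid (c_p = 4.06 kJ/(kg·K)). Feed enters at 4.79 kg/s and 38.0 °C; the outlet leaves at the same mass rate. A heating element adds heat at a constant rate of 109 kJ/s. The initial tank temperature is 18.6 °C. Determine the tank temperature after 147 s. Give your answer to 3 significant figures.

33.7 °C

Heat balance on the well-mixed liquid: M c_p dT/dt = ṁ c_p (T_in − T) + 109.
Rearrange: dT/dt = (T_ss − T)/τ with τ = M/ṁ = 159.29 s and T_ss = T_in + Q̇/(ṁ c_p) = 43.605 °C.
Solution: T(t) = T_ss + (T₀ − T_ss) e^(−t/τ).
T(147) = 43.605 + (-25.005)·e^(−147/159.29) = 43.605 + (-25.005)·0.39739 = 33.668 °C.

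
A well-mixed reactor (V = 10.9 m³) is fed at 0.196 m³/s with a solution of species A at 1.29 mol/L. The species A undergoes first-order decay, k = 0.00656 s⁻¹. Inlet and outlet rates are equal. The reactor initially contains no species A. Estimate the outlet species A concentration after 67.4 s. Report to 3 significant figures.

Species balance: V dC/dt = Q C_in − Q C − k V C.
This is linear with rate a = Q/V + k = 0.024542 s⁻¹.
C_ss = Q C_in/(Q + kV) = 0.94518 mol/L; C(t) = C_ss + (C₀ − C_ss) e^(−a t).
C(67.4) = 0.94518 + (-0.94518)·e^(−0.024542·67.4) = 0.94518 + (-0.94518)·0.19126 = 0.76440 mol/L.

0.764 mol/L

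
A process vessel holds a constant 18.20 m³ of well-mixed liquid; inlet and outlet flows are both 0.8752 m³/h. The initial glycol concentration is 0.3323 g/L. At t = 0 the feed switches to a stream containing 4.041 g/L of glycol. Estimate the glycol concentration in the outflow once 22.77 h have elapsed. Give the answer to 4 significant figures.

2.800 g/L

Transient balance on the dissolved component: V dC/dt = Q(C_in − C).
So dC/dt = (C_in − C)/τ with τ = V/Q = 18.20/0.8752 = 20.7952 h.
Integrating: C(t) = C_in + (C₀ − C_in) e^(−t/τ).
C(22.77) = 4.041 + (0.3323 − 4.041)·e^(−22.77/20.7952) = 4.041 + (-3.70870)·0.334552 = 2.80025 g/L.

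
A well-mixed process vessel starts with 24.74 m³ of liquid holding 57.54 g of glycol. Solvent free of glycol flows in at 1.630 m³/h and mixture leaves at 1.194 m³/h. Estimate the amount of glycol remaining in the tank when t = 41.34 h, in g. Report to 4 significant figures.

Let m(t) be the amount of glycol. Volume: V(t) = V₀ + (Q_in − Q_out) t = 24.74 + 0.436000 t; V(41.34) = 42.7642 m³.
Solute balance: dm/dt = 0 − Q_out C = −Q_out m/V(t).
dm/m = −Q_out dt/(V₀ + 0.436000 t); integrating gives ln(m/m₀) = −(Q_out/(Q_in−Q_out)) ln(V/V₀).
m = m₀ (V₀/V)^(Q_out/(Q_in−Q_out)) = 57.54 × (24.74/42.7642)^(2.73853) = 12.8550 g.

12.86 g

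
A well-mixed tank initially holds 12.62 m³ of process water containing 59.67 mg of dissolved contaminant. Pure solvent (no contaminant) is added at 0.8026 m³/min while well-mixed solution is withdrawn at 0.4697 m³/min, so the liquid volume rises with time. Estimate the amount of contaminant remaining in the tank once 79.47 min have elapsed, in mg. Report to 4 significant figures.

12.11 mg

Total volume: dV/dt = Q_in − Q_out = 0.332900 m³/min, so V(t) = 12.62 + 0.332900 t and V(79.47) = 39.0756 m³.
Species balance (pure solvent in): dm/dt = −Q_out · m/V(t).
dm/m = −Q_out dt/(V₀ + 0.332900 t); integrating gives ln(m/m₀) = −(Q_out/(Q_in−Q_out)) ln(V/V₀).
m = m₀ (V₀/V)^(Q_out/(Q_in−Q_out)) = 59.67 × (12.62/39.0756)^(1.41093) = 12.1117 mg.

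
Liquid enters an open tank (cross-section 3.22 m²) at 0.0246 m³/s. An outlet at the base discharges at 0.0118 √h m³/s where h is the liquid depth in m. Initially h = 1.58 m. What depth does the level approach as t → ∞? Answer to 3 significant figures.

Level balance: A dh/dt = 0.0246 − 0.0118 √h. Setting dh/dt = 0:
Q_in = 0.0118 √h_ss ⇒ √h_ss = 0.0246/0.0118 = 2.0847.
h_ss = 2.0847² = 4.3462 m. (Since h₀ = 1.58 m < h_ss, the level will rise toward this value.)

4.35 m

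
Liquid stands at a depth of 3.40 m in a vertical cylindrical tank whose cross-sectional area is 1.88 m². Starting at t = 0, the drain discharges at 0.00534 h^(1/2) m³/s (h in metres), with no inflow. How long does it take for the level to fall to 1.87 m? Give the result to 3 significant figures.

335 s

Accumulation of liquid (constant cross-section A): A dh/dt = −0.00534 √h.
This is separable: 2 d(√h)/dt = −0.00534/A, so √h = √h₀ − (0.00534/(2A)) t.
t = 2A(√h₀ − √h)/0.00534 = 2·1.88·(√3.40 − √1.87)/0.00534
  = 3.7600 × (1.8439 − 1.3675) / 0.00534 = 335.46 s.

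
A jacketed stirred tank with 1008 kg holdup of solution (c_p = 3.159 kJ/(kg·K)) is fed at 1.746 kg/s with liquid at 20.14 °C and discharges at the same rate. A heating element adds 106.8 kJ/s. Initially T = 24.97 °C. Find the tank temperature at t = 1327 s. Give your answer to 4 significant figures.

Energy balance: M c_p dT/dt = ṁ c_p (T_in − T) + 106.8.
Rearrange: dT/dt = (T_ss − T)/τ with τ = M/ṁ = 577.320 s and T_ss = T_in + Q̇/(ṁ c_p) = 39.5032 °C.
This is linear first-order; T(t) = T_ss + (T₀ − T_ss) e^(−t/τ).
T(1327) = 39.5032 + (-14.5332)·e^(−1327/577.320) = 39.5032 + (-14.5332)·0.100404 = 38.0440 °C.

38.04 °C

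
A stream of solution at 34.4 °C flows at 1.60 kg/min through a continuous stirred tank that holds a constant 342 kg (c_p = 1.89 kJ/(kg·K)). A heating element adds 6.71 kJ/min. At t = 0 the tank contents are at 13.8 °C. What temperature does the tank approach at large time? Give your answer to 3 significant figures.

M c_p dT/dt = ṁ c_p (T_in − T) + Q̇.
At steady state dT/dt = 0 ⇒ T_ss = T_in + Q̇/(ṁ c_p) = 34.4 + 6.71/(1.60·1.89) = 36.619 °C.

36.6 °C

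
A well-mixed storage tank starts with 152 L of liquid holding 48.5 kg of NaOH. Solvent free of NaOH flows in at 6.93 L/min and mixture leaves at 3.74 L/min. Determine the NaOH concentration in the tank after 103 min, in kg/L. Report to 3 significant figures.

0.0262 kg/L

Total volume: dV/dt = Q_in − Q_out = 3.1900 L/min, so V(t) = 152 + 3.1900 t and V(103) = 480.57 L.
No NaOH enters, so dm/dt = −Q_out · (m/V).
dm/m = −Q_out dt/(V₀ + 3.1900 t); integrating gives ln(m/m₀) = −(Q_out/(Q_in−Q_out)) ln(V/V₀).
m = m₀ (V₀/V)^(Q_out/(Q_in−Q_out)) = 48.5 × (152/480.57)^(1.1724) = 12.579 kg.
C = m/V = 12.579/480.57 = 0.026175 kg/L.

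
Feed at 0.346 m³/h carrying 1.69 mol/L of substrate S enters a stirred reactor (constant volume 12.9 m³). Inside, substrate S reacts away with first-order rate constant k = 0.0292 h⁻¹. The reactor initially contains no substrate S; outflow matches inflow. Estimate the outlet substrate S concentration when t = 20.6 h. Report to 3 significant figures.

0.554 mol/L

V dC/dt = Q(C_in − C) − k V C.
dC/dt = (Q/V) C_in − (Q/V + k) C; effective rate a = Q/V + k = 0.026822 + 0.0292 = 0.056022 h⁻¹.
C_ss = Q C_in/(Q + kV) = 0.80913 mol/L; C(t) = C_ss + (C₀ − C_ss) e^(−a t).
C(20.6) = 0.80913 + (-0.80913)·e^(−0.056022·20.6) = 0.80913 + (-0.80913)·0.31536 = 0.55396 mol/L.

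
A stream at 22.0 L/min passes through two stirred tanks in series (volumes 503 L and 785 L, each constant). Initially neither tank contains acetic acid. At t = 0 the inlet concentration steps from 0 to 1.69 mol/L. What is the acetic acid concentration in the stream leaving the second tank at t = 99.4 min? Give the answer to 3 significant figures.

Species balance on tank i: dCᵢ/dt = (Cᵢ₋₁ − Cᵢ)/τᵢ with τᵢ = Vᵢ/Q.
τ₁ = 503/22.0 = 22.864 min; τ₂ = 785/22.0 = 35.682 min.
Tank 1: C₁ = C_in(1 − e^(−t/τ₁)). Tank 2 (τ₁ ≠ τ₂): C₂ = C_in[1 − (τ₁ e^(−t/τ₁) − τ₂ e^(−t/τ₂))/(τ₁ − τ₂)].
At t = 99.4: e^(−t/τ₁) = 0.012939, e^(−t/τ₂) = 0.061684.
C₂ = 1.69·[1 − (22.864·0.012939 − 35.682·0.061684)/(-12.818)] = 1.69·0.85137 = 1.4388 mol/L.

1.44 mol/L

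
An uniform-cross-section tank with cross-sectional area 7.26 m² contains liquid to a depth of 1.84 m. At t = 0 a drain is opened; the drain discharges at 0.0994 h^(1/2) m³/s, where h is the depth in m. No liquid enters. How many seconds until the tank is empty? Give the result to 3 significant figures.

With no inflow, A dh/dt = −0.0994 √h.
∫ h^(−1/2) dh = −(0.0994/A) ∫ dt, giving 2√h = 2√h₀ − (0.0994/A) t.
Set h = 0: 2√h₀ = (0.0994/A) t_empty ⇒ t_empty = 2A√h₀/0.0994.
t_empty = 2·7.26·√1.84/0.0994 = 14.520·1.3565/0.0994 = 198.15 s.

198 s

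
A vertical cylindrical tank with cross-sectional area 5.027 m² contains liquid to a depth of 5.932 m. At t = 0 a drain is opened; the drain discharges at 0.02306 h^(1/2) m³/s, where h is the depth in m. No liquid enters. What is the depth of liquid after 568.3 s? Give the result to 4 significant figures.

Unsteady balance on liquid volume: A dh/dt = −0.02306 √h.
This is separable: 2 d(√h)/dt = −0.02306/A, so √h = √h₀ − (0.02306/(2A)) t.
√h = √5.932 − 0.02306·568.3/(2·5.027) = 2.43557 − 1.30346 = 1.13211.
h = 1.13211² = 1.28167 m.

1.282 m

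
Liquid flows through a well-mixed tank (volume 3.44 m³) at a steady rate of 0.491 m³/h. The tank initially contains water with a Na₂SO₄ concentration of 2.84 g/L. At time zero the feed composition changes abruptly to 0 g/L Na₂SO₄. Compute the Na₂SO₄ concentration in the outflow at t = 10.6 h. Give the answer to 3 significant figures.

Accumulation = in − out for the solute gives V dC/dt = Q(C_in − C).
So dC/dt = (C_in − C)/τ with τ = V/Q = 3.44/0.491 = 7.0061 h.
C approaches C_in exponentially: C(t) = C_in + (C₀ − C_in) e^(−t/τ).
C(10.6) = 0 + (2.84 − 0)·e^(−10.6/7.0061) = 0 + (2.8400)·0.22026 = 0.62553 g/L.

0.626 g/L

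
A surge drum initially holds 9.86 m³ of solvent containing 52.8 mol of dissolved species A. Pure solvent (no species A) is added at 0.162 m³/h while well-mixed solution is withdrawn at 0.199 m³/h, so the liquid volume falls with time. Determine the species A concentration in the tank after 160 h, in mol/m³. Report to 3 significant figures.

0.0965 mol/m³

Let m(t) be the amount of species A. Volume: V(t) = V₀ + (Q_in − Q_out) t = 9.86 − 0.037000 t; V(160) = 3.9400 m³.
Solute balance: dm/dt = 0 − Q_out C = −Q_out m/V(t).
dm/m = −Q_out dt/(V₀ − 0.037000 t); integrating gives ln(m/m₀) = −(Q_out/(Q_in−Q_out)) ln(V/V₀).
m = m₀ (V₀/V)^(Q_out/(Q_in−Q_out)) = 52.8 × (9.86/3.9400)^(-5.3784) = 0.38018 mol.
C = m/V = 0.38018/3.9400 = 0.096493 mol/m³.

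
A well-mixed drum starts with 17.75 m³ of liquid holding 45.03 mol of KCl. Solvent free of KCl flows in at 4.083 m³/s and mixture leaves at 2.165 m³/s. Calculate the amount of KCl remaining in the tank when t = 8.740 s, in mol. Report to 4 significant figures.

21.26 mol

Let m(t) be the amount of KCl. Volume: V(t) = V₀ + (Q_in − Q_out) t = 17.75 + 1.91800 t; V(8.740) = 34.5133 m³.
Species balance (pure solvent in): dm/dt = −Q_out · m/V(t).
dm/m = −Q_out dt/(V₀ + 1.91800 t); integrating gives ln(m/m₀) = −(Q_out/(Q_in−Q_out)) ln(V/V₀).
m = m₀ (V₀/V)^(Q_out/(Q_in−Q_out)) = 45.03 × (17.75/34.5133)^(1.12878) = 21.2580 mol.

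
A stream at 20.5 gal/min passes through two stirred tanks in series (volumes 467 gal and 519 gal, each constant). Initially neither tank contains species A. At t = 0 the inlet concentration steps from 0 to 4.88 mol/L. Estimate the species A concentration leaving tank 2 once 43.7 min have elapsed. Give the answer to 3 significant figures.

2.65 mol/L

Species balance on tank i: dCᵢ/dt = (Cᵢ₋₁ − Cᵢ)/τᵢ with τᵢ = Vᵢ/Q.
τ₁ = 467/20.5 = 22.780 min; τ₂ = 519/20.5 = 25.317 min.
Solving the cascade with C₁(0)=C₂(0)=0 gives C₂(t) = C_in[1 − (τ₁ e^(−t/τ₁) − τ₂ e^(−t/τ₂))/(τ₁ − τ₂)].
At t = 43.7: e^(−t/τ₁) = 0.14686, e^(−t/τ₂) = 0.17798.
C₂ = 4.88·[1 − (22.780·0.14686 − 25.317·0.17798)/(-2.5366)] = 4.88·0.54254 = 2.6476 mol/L.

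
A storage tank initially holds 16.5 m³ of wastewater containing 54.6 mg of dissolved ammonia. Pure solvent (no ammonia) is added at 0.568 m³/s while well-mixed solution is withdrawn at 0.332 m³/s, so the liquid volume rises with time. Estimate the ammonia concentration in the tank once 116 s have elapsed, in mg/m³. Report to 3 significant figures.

0.314 mg/m³

Let m(t) be the amount of ammonia. Volume: V(t) = V₀ + (Q_in − Q_out) t = 16.5 + 0.23600 t; V(116) = 43.876 m³.
No ammonia enters, so dm/dt = −Q_out · (m/V).
dm/m = −Q_out dt/(V₀ + 0.23600 t); integrating gives ln(m/m₀) = −(Q_out/(Q_in−Q_out)) ln(V/V₀).
m = m₀ (V₀/V)^(Q_out/(Q_in−Q_out)) = 54.6 × (16.5/43.876)^(1.4068) = 13.793 mg.
C = m/V = 13.793/43.876 = 0.31437 mg/m³.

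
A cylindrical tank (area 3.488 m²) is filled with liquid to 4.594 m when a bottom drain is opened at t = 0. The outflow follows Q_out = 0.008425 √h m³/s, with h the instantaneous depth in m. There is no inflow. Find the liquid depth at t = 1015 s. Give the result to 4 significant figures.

Volume balance on the tank: A dh/dt = −0.008425 √h.
This is separable: 2 d(√h)/dt = −0.008425/A, so √h = √h₀ − (0.008425/(2A)) t.
√h = √4.594 − 0.008425·1015/(2·3.488) = 2.14336 − 1.22583 = 0.917534.
h = 0.917534² = 0.841869 m.

0.8419 m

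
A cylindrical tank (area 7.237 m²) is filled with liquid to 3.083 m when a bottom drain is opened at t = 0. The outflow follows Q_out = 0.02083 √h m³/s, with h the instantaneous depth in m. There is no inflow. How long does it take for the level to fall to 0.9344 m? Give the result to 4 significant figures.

A dh/dt = −Q_out = −0.02083 √h.
Separate and integrate: 2(√h − √h₀) = −(0.02083/A) t.
t = 2A(√h₀ − √h)/0.02083 = 2·7.237·(√3.083 − √0.9344)/0.02083
  = 14.4740 × (1.75585 − 0.966644) / 0.02083 = 548.389 s.

548.4 s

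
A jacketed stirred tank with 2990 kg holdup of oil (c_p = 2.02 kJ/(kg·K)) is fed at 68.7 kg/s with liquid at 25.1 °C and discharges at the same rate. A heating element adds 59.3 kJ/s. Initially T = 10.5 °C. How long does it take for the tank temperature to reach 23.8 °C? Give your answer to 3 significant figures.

94.2 s

Unsteady energy balance on the tank contents: M c_p dT/dt = ṁ c_p (T_in − T) + 59.3.
τ = M/ṁ = 43.523 s; T_ss = T_in + Q̇/(ṁ c_p) = 25.527 °C.
T(t) = T_ss + (T₀ − T_ss) e^(−t/τ). Set T = 23.8:
e^(−t/τ) = (23.8 − 25.527)/(10.5 − 25.527) = 0.11494
t = −43.523 · ln(0.11494) = 94.152 s.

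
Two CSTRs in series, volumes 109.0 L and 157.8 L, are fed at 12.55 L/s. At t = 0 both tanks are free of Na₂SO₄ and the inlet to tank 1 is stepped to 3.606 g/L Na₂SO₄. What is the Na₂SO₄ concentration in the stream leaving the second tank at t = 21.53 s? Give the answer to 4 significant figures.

2.177 g/L

Time constants: τᵢ = Vᵢ/Q for each well-mixed tank.
τ₁ = 109.0/12.55 = 8.68526 s; τ₂ = 157.8/12.55 = 12.5737 s.
Solving the cascade with C₁(0)=C₂(0)=0 gives C₂(t) = C_in[1 − (τ₁ e^(−t/τ₁) − τ₂ e^(−t/τ₂))/(τ₁ − τ₂)].
At t = 21.53: e^(−t/τ₁) = 0.0838343, e^(−t/τ₂) = 0.180450.
C₂ = 3.606·[1 − (8.68526·0.0838343 − 12.5737·0.180450)/(-3.88845)] = 3.606·0.603750 = 2.17712 g/L.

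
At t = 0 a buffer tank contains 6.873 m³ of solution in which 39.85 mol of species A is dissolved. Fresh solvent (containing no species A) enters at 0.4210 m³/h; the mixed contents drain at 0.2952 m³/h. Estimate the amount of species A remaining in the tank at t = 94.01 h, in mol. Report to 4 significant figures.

3.805 mol

Total volume: dV/dt = Q_in − Q_out = 0.125800 m³/h, so V(t) = 6.873 + 0.125800 t and V(94.01) = 18.6995 m³.
Solute balance: dm/dt = 0 − Q_out C = −Q_out m/V(t).
Separate: dm/m = −Q_out dt/V(t) ⇒ ln(m/m₀) = −(Q_out/(Q_in−Q_out)) ln(V/V₀).
m = m₀ (V₀/V)^(Q_out/(Q_in−Q_out)) = 39.85 × (6.873/18.6995)^(2.34658) = 3.80548 mol.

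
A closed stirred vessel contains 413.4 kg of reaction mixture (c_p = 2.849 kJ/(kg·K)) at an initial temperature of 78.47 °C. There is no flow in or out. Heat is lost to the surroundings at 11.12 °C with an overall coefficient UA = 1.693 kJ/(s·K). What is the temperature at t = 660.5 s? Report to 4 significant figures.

M c_p dT/dt = −UA(T − T_amb).
dT/dt = (T_ss − T)/τ with T_ss = T_amb = 11.1200 °C, τ = M c_p/UA = 413.4·2.849/1.693 = 695.674 s.
This is linear first-order; T(t) = T_ss + (T₀ − T_ss) e^(−t/τ).
T(660.5) = 11.1200 + (67.3500)·0.386958 = 37.1816 °C.

37.18 °C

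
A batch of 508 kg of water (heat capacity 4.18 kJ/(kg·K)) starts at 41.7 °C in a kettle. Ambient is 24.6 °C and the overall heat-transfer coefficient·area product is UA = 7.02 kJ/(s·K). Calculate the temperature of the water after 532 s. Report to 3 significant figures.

27.5 °C

Unsteady energy balance on the tank contents: M c_p dT/dt = −UA(T − T_amb).
dT/dt = (T_ss − T)/τ with T_ss = T_amb = 24.600 °C, τ = M c_p/UA = 508·4.18/7.02 = 302.48 s.
Solution: T(t) = T_ss + (T₀ − T_ss) e^(−t/τ).
T(532) = 24.600 + (17.100)·0.17226 = 27.546 °C.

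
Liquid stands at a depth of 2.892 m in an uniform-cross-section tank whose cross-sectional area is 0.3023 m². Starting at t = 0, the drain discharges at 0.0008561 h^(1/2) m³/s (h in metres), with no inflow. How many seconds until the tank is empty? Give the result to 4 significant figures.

With no inflow, A dh/dt = −0.0008561 √h.
Separate and integrate: 2(√h − √h₀) = −(0.0008561/A) t.
Tank is empty when √h = 0: t_empty = 2A√h₀/0.0008561.
t_empty = 2·0.3023·√2.892/0.0008561 = 0.604600·1.70059/0.0008561 = 1201.00 s.

1201 s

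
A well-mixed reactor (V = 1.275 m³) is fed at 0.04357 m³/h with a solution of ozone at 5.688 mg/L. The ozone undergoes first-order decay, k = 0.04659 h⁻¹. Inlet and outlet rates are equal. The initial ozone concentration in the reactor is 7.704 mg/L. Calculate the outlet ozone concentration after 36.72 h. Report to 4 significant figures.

V dC/dt = Q(C_in − C) − k V C.
This is linear with rate a = Q/V + k = 0.0807625 h⁻¹.
C_ss = Q C_in/(Q + kV) = 2.40673 mg/L; C(t) = C_ss + (C₀ − C_ss) e^(−a t).
C(36.72) = 2.40673 + (5.29727)·e^(−0.0807625·36.72) = 2.40673 + (5.29727)·0.0515295 = 2.67969 mg/L.

2.680 mg/L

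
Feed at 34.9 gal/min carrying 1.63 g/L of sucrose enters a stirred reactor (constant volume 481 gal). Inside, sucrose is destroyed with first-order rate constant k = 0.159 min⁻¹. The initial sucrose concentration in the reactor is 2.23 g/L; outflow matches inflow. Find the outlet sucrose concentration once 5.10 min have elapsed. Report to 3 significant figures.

Species balance: V dC/dt = Q C_in − Q C − k V C.
This is linear with rate a = Q/V + k = 0.23156 min⁻¹.
C_ss = Q C_in/(Q + kV) = 0.51075 g/L; C(t) = C_ss + (C₀ − C_ss) e^(−a t).
C(5.10) = 0.51075 + (1.7192)·e^(−0.23156·5.10) = 0.51075 + (1.7192)·0.30699 = 1.0385 g/L.

1.04 g/L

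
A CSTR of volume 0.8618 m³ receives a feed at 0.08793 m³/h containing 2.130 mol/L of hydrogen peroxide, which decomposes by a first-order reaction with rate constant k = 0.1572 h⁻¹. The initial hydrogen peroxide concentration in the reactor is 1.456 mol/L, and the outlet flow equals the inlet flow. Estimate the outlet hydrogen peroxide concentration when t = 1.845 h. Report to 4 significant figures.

V dC/dt = Q(C_in − C) − k V C.
This is linear with rate a = Q/V + k = 0.259231 h⁻¹.
C_ss = Q C_in/(Q + kV) = 0.838347 mol/L; C(t) = C_ss + (C₀ − C_ss) e^(−a t).
C(1.845) = 0.838347 + (0.617653)·e^(−0.259231·1.845) = 0.838347 + (0.617653)·0.619848 = 1.22120 mol/L.

1.221 mol/L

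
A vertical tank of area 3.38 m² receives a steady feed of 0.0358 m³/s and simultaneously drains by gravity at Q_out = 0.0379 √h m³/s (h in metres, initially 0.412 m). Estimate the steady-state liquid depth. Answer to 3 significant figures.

Level balance: A dh/dt = 0.0358 − 0.0379 √h. Setting dh/dt = 0:
Q_in = 0.0379 √h_ss ⇒ √h_ss = 0.0358/0.0379 = 0.94459.
h_ss = 0.94459² = 0.89225 m. (Since h₀ = 0.412 m < h_ss, the level will rise toward this value.)

0.892 m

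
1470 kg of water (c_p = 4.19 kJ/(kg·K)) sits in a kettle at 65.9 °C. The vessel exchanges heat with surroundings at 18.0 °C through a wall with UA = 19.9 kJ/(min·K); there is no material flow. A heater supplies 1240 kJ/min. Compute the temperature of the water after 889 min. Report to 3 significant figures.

79.5 °C

Heat balance on the well-mixed liquid: M c_p dT/dt = −UA(T − T_amb) + Q̇.
dT/dt = (T_ss − T)/τ with T_ss = T_amb + Q̇/UA = 18.0 + 1240/19.9 = 80.312 °C, τ = M c_p/UA = 1470·4.19/19.9 = 309.51 min.
Integrating: T(t) = T_ss + (T₀ − T_ss) e^(−t/τ).
T(889) = 80.312 + (-14.412)·0.056571 = 79.496 °C.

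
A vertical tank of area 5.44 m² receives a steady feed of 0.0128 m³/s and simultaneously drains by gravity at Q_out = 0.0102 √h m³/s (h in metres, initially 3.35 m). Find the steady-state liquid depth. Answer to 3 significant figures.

1.57 m

Level balance: A dh/dt = 0.0128 − 0.0102 √h. Setting dh/dt = 0:
Q_in = 0.0102 √h_ss ⇒ √h_ss = 0.0128/0.0102 = 1.2549.
h_ss = 1.2549² = 1.5748 m. (Since h₀ = 3.35 m > h_ss, the level will fall toward this value.)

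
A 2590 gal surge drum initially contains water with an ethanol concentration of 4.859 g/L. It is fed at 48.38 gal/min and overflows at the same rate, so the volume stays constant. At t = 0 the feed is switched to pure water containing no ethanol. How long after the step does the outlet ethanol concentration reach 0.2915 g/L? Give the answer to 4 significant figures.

150.6 min

Species balance: V dC/dt = Q(C_in − C) ⇒ τ = V/Q = 53.5345 min.
C(t) = C_in + (C₀ − C_in) e^(−t/τ). Set C = 0.2915 and solve for t:
e^(−t/τ) = (C − C_in)/(C₀ − C_in) = (0.2915 − 0)/(4.859 − 0) = 0.0599918
t = −τ ln(…) = 53.5345 × 2.81355 = 150.622 min.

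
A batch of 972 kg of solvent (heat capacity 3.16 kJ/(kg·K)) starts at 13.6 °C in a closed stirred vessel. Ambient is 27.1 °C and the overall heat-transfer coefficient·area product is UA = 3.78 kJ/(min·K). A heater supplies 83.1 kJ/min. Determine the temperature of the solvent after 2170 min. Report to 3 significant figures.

Energy balance: M c_p dT/dt = −UA(T − T_amb) + Q̇.
dT/dt = (T_ss − T)/τ with T_ss = T_amb + Q̇/UA = 27.1 + 83.1/3.78 = 49.084 °C, τ = M c_p/UA = 972·3.16/3.78 = 812.57 min.
Solution: T(t) = T_ss + (T₀ − T_ss) e^(−t/τ).
T(2170) = 49.084 + (-35.484)·0.069215 = 46.628 °C.

46.6 °C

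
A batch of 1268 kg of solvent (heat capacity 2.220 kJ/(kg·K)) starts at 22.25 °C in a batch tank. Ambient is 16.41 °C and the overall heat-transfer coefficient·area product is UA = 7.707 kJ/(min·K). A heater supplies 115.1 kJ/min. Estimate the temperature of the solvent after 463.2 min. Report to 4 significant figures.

28.79 °C

M c_p dT/dt = −UA(T − T_amb) + Q̇.
dT/dt = (T_ss − T)/τ with T_ss = T_amb + Q̇/UA = 16.41 + 115.1/7.707 = 31.3445 °C, τ = M c_p/UA = 1268·2.220/7.707 = 365.247 min.
T approaches T_ss exponentially: T(t) = T_ss + (T₀ − T_ss) e^(−t/τ).
T(463.2) = 31.3445 + (-9.09448)·0.281343 = 28.7858 °C.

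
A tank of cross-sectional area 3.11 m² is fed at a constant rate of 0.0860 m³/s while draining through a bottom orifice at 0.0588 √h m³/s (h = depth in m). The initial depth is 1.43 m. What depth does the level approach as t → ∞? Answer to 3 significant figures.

Level balance: A dh/dt = 0.0860 − 0.0588 √h. Setting dh/dt = 0:
Q_in = 0.0588 √h_ss ⇒ √h_ss = 0.0860/0.0588 = 1.4626.
h_ss = 1.4626² = 2.1392 m. (Since h₀ = 1.43 m < h_ss, the level will rise toward this value.)

2.14 m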